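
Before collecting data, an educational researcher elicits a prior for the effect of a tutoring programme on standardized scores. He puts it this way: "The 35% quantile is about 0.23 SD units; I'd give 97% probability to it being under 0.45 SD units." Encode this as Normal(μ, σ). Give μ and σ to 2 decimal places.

For Normal(μ,σ), the p-quantile is μ + z_p·σ. Here z_{0.35} = -0.3853, z_{0.97} = 1.881.
So 0.23 = μ − 0.3853σ and 0.45 = μ + 1.881σ.
Subtracting: σ = (0.45 − 0.23)/(1.881 − (-0.3853)) = 0.10.
Then μ = 0.23 − (-0.3853)·0.10 = 0.27.

μ = 0.27, σ = 0.10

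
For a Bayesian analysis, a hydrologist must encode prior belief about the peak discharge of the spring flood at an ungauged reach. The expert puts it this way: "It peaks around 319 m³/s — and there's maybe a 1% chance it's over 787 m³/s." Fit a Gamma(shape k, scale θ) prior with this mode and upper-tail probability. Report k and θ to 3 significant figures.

Gamma(k,θ) with k>1 has mode (k−1)θ, so θ = 319/(k−1).
Need P(X < 787) = 0.99 with θ tied to k this way. Start at k = 2, θ = 319: P(X<787) ≈ 0.706.
Too low — raise k to concentrate. Iterating converges to k ≈ 6.77.
Then θ = 319/(6.77−1) ≈ 55.3.

k ≈ 6.77, θ ≈ 55.3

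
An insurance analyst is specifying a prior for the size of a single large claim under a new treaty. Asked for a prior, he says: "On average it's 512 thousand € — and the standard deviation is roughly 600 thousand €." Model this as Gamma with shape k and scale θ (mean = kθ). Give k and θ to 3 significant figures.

k ≈ 0.728, θ ≈ 703

For Gamma(k, scale θ): mean = kθ, variance = kθ², so CV = 1/√k.
CV = SD/mean = 600/512 = 1.172, hence k = 1/CV² = 0.728.
Then θ = mean/k = 512/0.728 = 703.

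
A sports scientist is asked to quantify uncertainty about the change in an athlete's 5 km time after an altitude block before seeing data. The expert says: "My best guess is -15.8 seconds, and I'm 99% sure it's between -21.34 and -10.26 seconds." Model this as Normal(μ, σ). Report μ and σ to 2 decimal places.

μ = -15.80, σ = 2.15

A symmetric 99% interval runs μ ± z·σ with z = 2.576.
Half-width = 5.54, so σ = 5.54/2.576 = 2.15.
μ is the stated best guess, -15.80.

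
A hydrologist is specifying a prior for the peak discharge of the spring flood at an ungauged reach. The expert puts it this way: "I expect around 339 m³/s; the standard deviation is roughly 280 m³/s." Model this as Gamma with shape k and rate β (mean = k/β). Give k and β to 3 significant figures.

For Gamma(k, rate β): mean = k/β, variance = k/β², so CV = 1/√k.
CV = SD/mean = 280/339 = 0.826, hence k = 1/CV² = 1.47.
Then β = k/mean = 1.47/339 = 0.00432.

k ≈ 1.47, β ≈ 0.00432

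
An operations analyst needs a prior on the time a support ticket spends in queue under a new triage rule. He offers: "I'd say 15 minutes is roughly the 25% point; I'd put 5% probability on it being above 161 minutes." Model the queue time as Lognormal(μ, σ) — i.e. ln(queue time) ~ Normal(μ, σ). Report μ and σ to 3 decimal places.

μ ≈ 3.398, σ ≈ 1.023

If T ~ Lognormal(μ,σ) then ln T ~ Normal(μ,σ), so the p-quantile of ln T is μ + z_p·σ.
ln(15) = 2.708 and ln(161) = 5.081; z_{0.25} = -0.6745, z_{0.95} = 1.645.
σ = (5.081 − 2.708)/(1.645 − (-0.6745)) = 1.023.
μ = 2.708 − (-0.6745)·1.023 = 3.398.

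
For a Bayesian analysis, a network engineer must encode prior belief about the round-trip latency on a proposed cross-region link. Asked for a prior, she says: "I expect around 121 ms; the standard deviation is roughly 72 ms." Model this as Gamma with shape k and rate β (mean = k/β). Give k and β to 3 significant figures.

For Gamma(k, rate β): mean = k/β, variance = k/β², so CV = 1/√k.
CV = SD/mean = 72/121 = 0.595, hence k = 1/CV² = 2.82.
Then β = k/mean = 2.82/121 = 0.0233.

k ≈ 2.82, β ≈ 0.0233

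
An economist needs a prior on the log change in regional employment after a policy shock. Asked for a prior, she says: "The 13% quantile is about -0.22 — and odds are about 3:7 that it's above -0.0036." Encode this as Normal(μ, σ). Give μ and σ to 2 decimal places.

For Normal(μ,σ), the p-quantile is μ + z_p·σ. Here z_{0.13} = -1.126, z_{0.7} = 0.5244.
So -0.22 = μ − 1.126σ and -0.0036 = μ + 0.5244σ.
Subtracting: σ = (-0.0036 − -0.22)/(0.5244 − (-1.126)) = 0.13.
Then μ = -0.22 − (-1.126)·0.13 = -0.07.

μ = -0.07, σ = 0.13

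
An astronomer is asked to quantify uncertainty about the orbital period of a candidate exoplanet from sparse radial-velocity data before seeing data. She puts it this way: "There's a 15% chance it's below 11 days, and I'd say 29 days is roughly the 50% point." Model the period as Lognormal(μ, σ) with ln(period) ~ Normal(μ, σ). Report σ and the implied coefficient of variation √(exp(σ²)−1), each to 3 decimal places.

σ ≈ 0.935, CV ≈ 1.183

If T ~ Lognormal(μ,σ) then ln T ~ Normal(μ,σ), so the p-quantile of ln T is μ + z_p·σ.
ln(11) = 2.398 and ln(29) = 3.367; z_{0.15} = -1.036, z_{0.5} = 0.
σ = (3.367 − 2.398)/(0 − (-1.036)) = 0.935.
μ = 2.398 − (-1.036)·0.935 = 3.367.
CV = √(exp(σ²)−1) = √(exp(0.8748)−1) = 1.183.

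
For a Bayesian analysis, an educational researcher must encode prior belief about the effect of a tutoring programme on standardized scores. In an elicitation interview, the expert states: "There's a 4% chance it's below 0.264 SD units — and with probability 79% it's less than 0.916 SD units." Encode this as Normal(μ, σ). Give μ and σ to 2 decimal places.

μ = 0.71, σ = 0.25

For Normal(μ,σ), the p-quantile is μ + z_p·σ. Here z_{0.04} = -1.751, z_{0.79} = 0.8064.
So 0.264 = μ − 1.751σ and 0.916 = μ + 0.8064σ.
Subtracting: σ = (0.916 − 0.264)/(0.8064 − (-1.751)) = 0.25.
Then μ = 0.264 − (-1.751)·0.25 = 0.71.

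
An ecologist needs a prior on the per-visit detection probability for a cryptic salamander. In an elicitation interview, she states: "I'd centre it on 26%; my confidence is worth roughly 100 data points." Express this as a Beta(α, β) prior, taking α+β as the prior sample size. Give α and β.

Under the effective-sample-size interpretation, Beta(α, β) has prior mean α/(α+β) and prior sample size α+β.
So α+β = 100 and α/(α+β) = 0.26, giving α = 0.26·100 = 26 and β = 100 − 26 = 74.

α = 26, β = 74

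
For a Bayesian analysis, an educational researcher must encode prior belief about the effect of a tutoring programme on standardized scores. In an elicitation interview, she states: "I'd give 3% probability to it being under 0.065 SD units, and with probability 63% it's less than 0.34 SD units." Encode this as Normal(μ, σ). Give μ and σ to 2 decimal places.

μ = 0.30, σ = 0.12

The p-quantile of Normal(μ,σ) is μ + z_p·σ, with z_{0.03} = -1.881 and z_{0.63} = 0.3319.
Eliminate σ: μ = (z₂·x₁ − z₁·x₂)/(z₂ − z₁) = (0.3319·0.065 − (-1.881)·0.34)/2.213 = 0.30.
Then σ = (x₂ − x₁)/(z₂ − z₁) = (0.34 − 0.065)/2.213 = 0.12.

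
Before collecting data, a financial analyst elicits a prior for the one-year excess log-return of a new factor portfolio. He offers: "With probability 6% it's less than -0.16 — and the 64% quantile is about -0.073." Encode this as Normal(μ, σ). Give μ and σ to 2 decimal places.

μ = -0.09, σ = 0.05

The p-quantile of Normal(μ,σ) is μ + z_p·σ, with z_{0.06} = -1.555 and z_{0.64} = 0.3585.
Eliminate σ: μ = (z₂·x₁ − z₁·x₂)/(z₂ − z₁) = (0.3585·-0.16 − (-1.555)·-0.073)/1.913 = -0.09.
Then σ = (x₂ − x₁)/(z₂ − z₁) = (-0.073 − -0.16)/1.913 = 0.05.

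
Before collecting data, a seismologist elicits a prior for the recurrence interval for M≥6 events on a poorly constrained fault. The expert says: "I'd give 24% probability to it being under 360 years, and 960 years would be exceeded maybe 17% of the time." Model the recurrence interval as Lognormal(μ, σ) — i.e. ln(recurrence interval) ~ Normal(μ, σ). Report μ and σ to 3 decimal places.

μ ≈ 6.303, σ ≈ 0.591

If T ~ Lognormal(μ,σ) then ln T ~ Normal(μ,σ), so the p-quantile of ln T is μ + z_p·σ.
ln(360) = 5.886 and ln(960) = 6.867; z_{0.24} = -0.7063, z_{0.83} = 0.9542.
σ = (6.867 − 5.886)/(0.9542 − (-0.7063)) = 0.591.
μ = 5.886 − (-0.7063)·0.591 = 6.303.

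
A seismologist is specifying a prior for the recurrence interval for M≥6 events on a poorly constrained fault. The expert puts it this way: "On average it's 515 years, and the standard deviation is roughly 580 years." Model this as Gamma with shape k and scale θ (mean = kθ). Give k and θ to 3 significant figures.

k ≈ 0.788, θ ≈ 653

For Gamma(k, scale θ): mean = kθ, variance = kθ², so CV = 1/√k.
CV = SD/mean = 580/515 = 1.126, hence k = 1/CV² = 0.788.
Then θ = mean/k = 515/0.788 = 653.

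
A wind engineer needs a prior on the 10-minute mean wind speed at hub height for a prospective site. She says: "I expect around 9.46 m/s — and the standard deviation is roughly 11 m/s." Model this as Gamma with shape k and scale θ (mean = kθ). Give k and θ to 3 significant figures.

k ≈ 0.74, θ ≈ 12.8

For Gamma(k, scale θ): mean = kθ, variance = kθ², so CV = 1/√k.
CV = SD/mean = 11/9.46 = 1.163, hence k = 1/CV² = 0.74.
Then θ = mean/k = 9.46/0.74 = 12.8.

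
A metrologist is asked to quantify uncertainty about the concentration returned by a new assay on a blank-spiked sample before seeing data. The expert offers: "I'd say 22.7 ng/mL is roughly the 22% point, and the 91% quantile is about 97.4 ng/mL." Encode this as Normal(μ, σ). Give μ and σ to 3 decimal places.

The p-quantile of Normal(μ,σ) is μ + z_p·σ, with z_{0.22} = -0.7722 and z_{0.91} = 1.341.
Eliminate σ: μ = (z₂·x₁ − z₁·x₂)/(z₂ − z₁) = (1.341·22.7 − (-0.7722)·97.4)/2.113 = 50.000.
Then σ = (x₂ − x₁)/(z₂ − z₁) = (97.4 − 22.7)/2.113 = 35.353.

μ = 50.000, σ = 35.353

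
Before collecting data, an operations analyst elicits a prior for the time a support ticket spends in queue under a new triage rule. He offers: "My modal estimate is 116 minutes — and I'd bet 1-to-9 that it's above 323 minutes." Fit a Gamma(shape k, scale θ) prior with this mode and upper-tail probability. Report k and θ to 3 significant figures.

Gamma(k,θ) with k>1 has mode (k−1)θ, so θ = 116/(k−1).
Need P(X < 323) = 0.9 with θ tied to k this way. Start at k = 2, θ = 116: P(X<323) ≈ 0.766.
Too low — raise k to concentrate. Iterating converges to k ≈ 2.82.
Then θ = 116/(2.82−1) ≈ 63.7.

k ≈ 2.82, θ ≈ 63.7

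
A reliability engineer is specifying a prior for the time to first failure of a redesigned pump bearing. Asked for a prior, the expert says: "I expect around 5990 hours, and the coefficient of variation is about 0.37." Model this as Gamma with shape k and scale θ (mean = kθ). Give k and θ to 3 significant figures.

For Gamma(k, scale θ): mean = kθ, variance = kθ², so CV = 1/√k.
CV = 0.37, hence k = 1/CV² = 7.3.
Then θ = mean/k = 5990/7.3 = 820.

k ≈ 7.3, θ ≈ 820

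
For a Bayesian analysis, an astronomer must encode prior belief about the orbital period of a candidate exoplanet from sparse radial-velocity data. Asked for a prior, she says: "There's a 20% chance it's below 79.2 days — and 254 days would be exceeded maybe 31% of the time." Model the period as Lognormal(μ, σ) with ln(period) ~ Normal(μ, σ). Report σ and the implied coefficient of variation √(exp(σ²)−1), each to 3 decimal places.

If T ~ Lognormal(μ,σ) then ln T ~ Normal(μ,σ), so the p-quantile of ln T is μ + z_p·σ.
ln(79.2) = 4.372 and ln(254) = 5.537; z_{0.2} = -0.8416, z_{0.69} = 0.4959.
σ = (5.537 − 4.372)/(0.4959 − (-0.8416)) = 0.871.
μ = 4.372 − (-0.8416)·0.871 = 5.105.
CV = √(exp(σ²)−1) = √(exp(0.7592)−1) = 1.066.

σ ≈ 0.871, CV ≈ 1.066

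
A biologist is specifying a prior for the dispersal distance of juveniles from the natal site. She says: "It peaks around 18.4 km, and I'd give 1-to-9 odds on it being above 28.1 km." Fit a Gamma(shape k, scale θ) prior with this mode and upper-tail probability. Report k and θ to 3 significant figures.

Gamma(k,θ) with k>1 has mode (k−1)θ, so θ = 18.4/(k−1).
Need P(X < 28.1) = 0.9 with θ tied to k this way. Start at k = 2, θ = 18.4: P(X<28.1) ≈ 0.451.
Too low — raise k to concentrate. Iterating converges to k ≈ 11.4.
Then θ = 18.4/(11.4−1) ≈ 1.77.

k ≈ 11.4, θ ≈ 1.77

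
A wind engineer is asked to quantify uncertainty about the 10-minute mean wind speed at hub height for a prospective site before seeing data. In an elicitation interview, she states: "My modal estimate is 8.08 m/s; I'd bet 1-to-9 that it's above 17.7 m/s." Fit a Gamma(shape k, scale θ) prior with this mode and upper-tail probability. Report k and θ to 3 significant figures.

k ≈ 4.13, θ ≈ 2.58

Gamma(k,θ) with k>1 has mode (k−1)θ, so θ = 8.08/(k−1).
Need P(X < 17.7) = 0.9 with θ tied to k this way. Start at k = 2, θ = 8.08: P(X<17.7) ≈ 0.643.
Too low — raise k to concentrate. Iterating converges to k ≈ 4.13.
Then θ = 8.08/(4.13−1) ≈ 2.58.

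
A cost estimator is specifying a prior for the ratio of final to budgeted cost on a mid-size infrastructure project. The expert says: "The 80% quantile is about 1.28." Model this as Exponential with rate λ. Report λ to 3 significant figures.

P(T < 1.28) = 1 − e^(−λ·1.28) = 0.8, so λ = −ln(1−0.8)/1.28 = −ln(0.2)/1.28 = 1.26.

λ ≈ 1.26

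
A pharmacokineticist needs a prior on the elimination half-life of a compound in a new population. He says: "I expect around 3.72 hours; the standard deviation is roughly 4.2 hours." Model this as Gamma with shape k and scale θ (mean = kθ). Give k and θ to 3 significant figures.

k ≈ 0.784, θ ≈ 4.74

For Gamma(k, scale θ): mean = kθ, variance = kθ², so CV = 1/√k.
CV = SD/mean = 4.2/3.72 = 1.129, hence k = 1/CV² = 0.784.
Then θ = mean/k = 3.72/0.784 = 4.74.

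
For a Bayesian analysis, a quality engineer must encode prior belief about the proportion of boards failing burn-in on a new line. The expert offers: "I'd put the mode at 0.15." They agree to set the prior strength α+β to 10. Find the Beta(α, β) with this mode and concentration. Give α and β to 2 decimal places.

For α,β > 1 the Beta mode is (α−1)/(α+β−2). With α+β = 10, the mode is (α−1)/8.
Set (α−1)/8 = 0.15 → α = 1 + 0.15·8 = 2.20.
β = 10 − α = 7.80.

α = 2.20, β = 7.80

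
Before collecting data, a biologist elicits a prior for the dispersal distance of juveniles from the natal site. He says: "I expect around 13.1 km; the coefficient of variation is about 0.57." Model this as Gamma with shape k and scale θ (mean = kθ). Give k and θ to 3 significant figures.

For Gamma(k, scale θ): mean = kθ, variance = kθ², so CV = 1/√k.
CV = 0.57, hence k = 1/CV² = 3.08.
Then θ = mean/k = 13.1/3.08 = 4.26.

k ≈ 3.08, θ ≈ 4.26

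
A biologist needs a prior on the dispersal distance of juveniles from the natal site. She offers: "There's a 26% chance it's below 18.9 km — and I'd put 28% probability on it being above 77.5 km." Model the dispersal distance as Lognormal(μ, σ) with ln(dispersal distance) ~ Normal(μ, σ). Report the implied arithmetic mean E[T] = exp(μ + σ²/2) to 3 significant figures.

E[T] ≈ 76.8 km

If T ~ Lognormal(μ,σ) then ln T ~ Normal(μ,σ), so the p-quantile of ln T is μ + z_p·σ.
ln(18.9) = 2.939 and ln(77.5) = 4.35; z_{0.26} = -0.6433, z_{0.72} = 0.5828.
σ = (4.35 − 2.939)/(0.5828 − (-0.6433)) = 1.151.
μ = 2.939 − (-0.6433)·1.151 = 3.680.
E[T] = exp(μ + σ²/2) = exp(3.680 + 0.6622) = 76.8 km.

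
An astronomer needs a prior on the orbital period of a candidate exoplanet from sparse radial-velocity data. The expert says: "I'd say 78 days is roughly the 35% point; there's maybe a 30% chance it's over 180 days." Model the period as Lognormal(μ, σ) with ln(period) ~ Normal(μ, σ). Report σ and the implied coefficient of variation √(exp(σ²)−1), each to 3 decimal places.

If T ~ Lognormal(μ,σ) then ln T ~ Normal(μ,σ), so the p-quantile of ln T is μ + z_p·σ.
ln(78) = 4.357 and ln(180) = 5.193; z_{0.35} = -0.3853, z_{0.7} = 0.5244.
σ = (5.193 − 4.357)/(0.5244 − (-0.3853)) = 0.919.
μ = 4.357 − (-0.3853)·0.919 = 4.711.
CV = √(exp(σ²)−1) = √(exp(0.8450)−1) = 1.152.

σ ≈ 0.919, CV ≈ 1.152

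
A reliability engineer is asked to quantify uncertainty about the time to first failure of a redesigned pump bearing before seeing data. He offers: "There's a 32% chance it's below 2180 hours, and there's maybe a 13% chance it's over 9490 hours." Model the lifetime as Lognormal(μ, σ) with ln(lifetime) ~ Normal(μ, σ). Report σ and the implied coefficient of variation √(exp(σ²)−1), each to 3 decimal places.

σ ≈ 0.923, CV ≈ 1.159

If T ~ Lognormal(μ,σ) then ln T ~ Normal(μ,σ), so the p-quantile of ln T is μ + z_p·σ.
ln(2180) = 7.687 and ln(9490) = 9.158; z_{0.32} = -0.4677, z_{0.87} = 1.126.
σ = (9.158 − 7.687)/(1.126 − (-0.4677)) = 0.923.
μ = 7.687 − (-0.4677)·0.923 = 8.119.
CV = √(exp(σ²)−1) = √(exp(0.8514)−1) = 1.159.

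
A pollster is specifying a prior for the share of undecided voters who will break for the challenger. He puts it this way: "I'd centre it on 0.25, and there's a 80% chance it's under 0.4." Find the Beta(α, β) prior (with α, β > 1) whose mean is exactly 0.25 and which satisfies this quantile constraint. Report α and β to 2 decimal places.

With mean 0.25 fixed, write α = 0.25s, β = 0.75s where s = α+β.
Need P(θ < 0.4) = 0.8 under Beta(0.25s, 0.75s). Normal approximation: (q−m)/√(m(1−m)/s) ≈ z_{0.8} = 0.842, so s ≈ 0.25·0.75·(0.842)²/(0.4−0.25)² = 5.9.
At s = 5.9: P(θ<0.4) ≈ 0.814. Adjusting to match 0.8 gives s ≈ 4.97.
So α = 0.25·4.97 ≈ 1.24, β = 0.75·4.97 ≈ 3.73.

α ≈ 1.24, β ≈ 3.73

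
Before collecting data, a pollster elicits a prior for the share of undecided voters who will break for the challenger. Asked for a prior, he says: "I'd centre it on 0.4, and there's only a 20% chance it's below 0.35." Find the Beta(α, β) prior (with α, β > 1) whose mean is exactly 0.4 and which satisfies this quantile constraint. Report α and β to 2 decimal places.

α ≈ 27.54, β ≈ 41.31

With mean 0.4 fixed, write α = 0.4s, β = 0.6s where s = α+β.
Need P(θ < 0.35) = 0.2 under Beta(0.4s, 0.6s). Normal approximation: (q−m)/√(m(1−m)/s) ≈ z_{0.2} = -0.842, so s ≈ 0.4·0.6·(-0.842)²/(0.35−0.4)² = 68.0.
At s = 68.0: P(θ<0.35) ≈ 0.202. Adjusting to match 0.2 gives s ≈ 68.84.
So α = 0.4·68.84 ≈ 27.54, β = 0.6·68.84 ≈ 41.31.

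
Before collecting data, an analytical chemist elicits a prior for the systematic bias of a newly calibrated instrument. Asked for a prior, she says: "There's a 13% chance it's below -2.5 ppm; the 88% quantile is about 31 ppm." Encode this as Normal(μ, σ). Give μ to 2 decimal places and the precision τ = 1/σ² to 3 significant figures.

μ = 13.90, τ = 0.00472

The p-quantile of Normal(μ,σ) is μ + z_p·σ, with z_{0.13} = -1.126 and z_{0.88} = 1.175.
Eliminate σ: μ = (z₂·x₁ − z₁·x₂)/(z₂ − z₁) = (1.175·-2.5 − (-1.126)·31)/2.301 = 13.90.
Then σ = (x₂ − x₁)/(z₂ − z₁) = (31 − -2.5)/2.301 = 14.56.
Precision τ = 1/σ² = 1/14.56² = 0.00472.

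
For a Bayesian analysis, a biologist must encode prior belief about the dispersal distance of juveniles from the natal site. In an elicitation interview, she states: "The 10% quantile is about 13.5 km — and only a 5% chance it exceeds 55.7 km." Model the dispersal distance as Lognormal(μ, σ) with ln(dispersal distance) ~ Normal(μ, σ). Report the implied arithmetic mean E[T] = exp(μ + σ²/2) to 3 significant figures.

If T ~ Lognormal(μ,σ) then ln T ~ Normal(μ,σ), so the p-quantile of ln T is μ + z_p·σ.
ln(13.5) = 2.603 and ln(55.7) = 4.02; z_{0.1} = -1.282, z_{0.95} = 1.645.
σ = (4.02 − 2.603)/(1.645 − (-1.282)) = 0.484.
μ = 2.603 − (-1.282)·0.484 = 3.223.
E[T] = exp(μ + σ²/2) = exp(3.223 + 0.1173) = 28.2 km.

E[T] ≈ 28.2 km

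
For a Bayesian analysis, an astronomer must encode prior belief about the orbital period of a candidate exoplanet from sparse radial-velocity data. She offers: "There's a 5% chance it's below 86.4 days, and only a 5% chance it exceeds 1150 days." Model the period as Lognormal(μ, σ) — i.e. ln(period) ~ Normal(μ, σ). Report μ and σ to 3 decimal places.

μ ≈ 5.753, σ ≈ 0.787

If T ~ Lognormal(μ,σ) then ln T ~ Normal(μ,σ), so the p-quantile of ln T is μ + z_p·σ.
ln(86.4) = 4.459 and ln(1150) = 7.048; z_{0.05} = -1.645, z_{0.95} = 1.645.
σ = (7.048 − 4.459)/(1.645 − (-1.645)) = 0.787.
μ = 4.459 − (-1.645)·0.787 = 5.753.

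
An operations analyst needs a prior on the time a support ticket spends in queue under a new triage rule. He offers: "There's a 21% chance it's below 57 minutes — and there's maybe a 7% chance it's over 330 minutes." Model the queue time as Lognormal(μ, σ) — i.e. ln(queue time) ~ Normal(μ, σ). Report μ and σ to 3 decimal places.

If T ~ Lognormal(μ,σ) then ln T ~ Normal(μ,σ), so the p-quantile of ln T is μ + z_p·σ.
ln(57) = 4.043 and ln(330) = 5.799; z_{0.21} = -0.8064, z_{0.93} = 1.476.
σ = (5.799 − 4.043)/(1.476 − (-0.8064)) = 0.769.
μ = 4.043 − (-0.8064)·0.769 = 4.664.

μ ≈ 4.664, σ ≈ 0.769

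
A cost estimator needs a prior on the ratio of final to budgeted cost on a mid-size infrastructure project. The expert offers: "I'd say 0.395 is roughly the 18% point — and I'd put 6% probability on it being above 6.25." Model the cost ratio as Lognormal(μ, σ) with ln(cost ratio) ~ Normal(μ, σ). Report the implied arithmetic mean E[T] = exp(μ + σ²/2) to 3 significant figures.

E[T] ≈ 2.05

If T ~ Lognormal(μ,σ) then ln T ~ Normal(μ,σ), so the p-quantile of ln T is μ + z_p·σ.
ln(0.395) = -0.9289 and ln(6.25) = 1.833; z_{0.18} = -0.9154, z_{0.94} = 1.555.
σ = (1.833 − -0.9289)/(1.555 − (-0.9154)) = 1.118.
μ = -0.9289 − (-0.9154)·1.118 = 0.094.
E[T] = exp(μ + σ²/2) = exp(0.094 + 0.6249) = 2.05.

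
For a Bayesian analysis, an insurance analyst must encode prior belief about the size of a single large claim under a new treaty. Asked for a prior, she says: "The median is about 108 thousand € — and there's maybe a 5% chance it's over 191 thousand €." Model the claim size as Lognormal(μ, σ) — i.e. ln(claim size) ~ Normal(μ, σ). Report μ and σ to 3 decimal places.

If T ~ Lognormal(μ,σ) then ln T ~ Normal(μ,σ), so the p-quantile of ln T is μ + z_p·σ.
ln(108) = 4.682 and ln(191) = 5.252; z_{0.5} = 0, z_{0.95} = 1.645.
σ = (5.252 − 4.682)/(1.645 − (0)) = 0.347.
μ = 4.682 − (0)·0.347 = 4.682.

μ ≈ 4.682, σ ≈ 0.347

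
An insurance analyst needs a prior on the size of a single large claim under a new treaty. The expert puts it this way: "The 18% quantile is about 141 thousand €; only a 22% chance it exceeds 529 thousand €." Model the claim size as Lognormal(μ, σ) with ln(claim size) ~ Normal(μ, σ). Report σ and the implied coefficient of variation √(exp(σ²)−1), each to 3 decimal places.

σ ≈ 0.784, CV ≈ 0.921

If T ~ Lognormal(μ,σ) then ln T ~ Normal(μ,σ), so the p-quantile of ln T is μ + z_p·σ.
ln(141) = 4.949 and ln(529) = 6.271; z_{0.18} = -0.9154, z_{0.78} = 0.7722.
σ = (6.271 − 4.949)/(0.7722 − (-0.9154)) = 0.784.
μ = 4.949 − (-0.9154)·0.784 = 5.666.
CV = √(exp(σ²)−1) = √(exp(0.6139)−1) = 0.921.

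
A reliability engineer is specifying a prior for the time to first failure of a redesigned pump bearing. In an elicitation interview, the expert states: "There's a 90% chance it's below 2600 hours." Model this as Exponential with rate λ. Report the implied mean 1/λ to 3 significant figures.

P(T < 2600.0) = 1 − e^(−λ·2600.0) = 0.9, so λ = −ln(1−0.9)/2600.0 = −ln(0.1)/2600.0 = 0.000886.
Mean = 1/λ = 1130 hours.

mean ≈ 1130 hours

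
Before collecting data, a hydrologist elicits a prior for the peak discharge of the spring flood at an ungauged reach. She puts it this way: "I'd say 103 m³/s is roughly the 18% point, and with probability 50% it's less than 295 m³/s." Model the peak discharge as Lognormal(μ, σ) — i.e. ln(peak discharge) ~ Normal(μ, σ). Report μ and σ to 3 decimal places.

If T ~ Lognormal(μ,σ) then ln T ~ Normal(μ,σ), so the p-quantile of ln T is μ + z_p·σ.
ln(103) = 4.635 and ln(295) = 5.687; z_{0.18} = -0.9154, z_{0.5} = 0.
σ = (5.687 − 4.635)/(0 − (-0.9154)) = 1.150.
μ = 4.635 − (-0.9154)·1.150 = 5.687.

μ ≈ 5.687, σ ≈ 1.150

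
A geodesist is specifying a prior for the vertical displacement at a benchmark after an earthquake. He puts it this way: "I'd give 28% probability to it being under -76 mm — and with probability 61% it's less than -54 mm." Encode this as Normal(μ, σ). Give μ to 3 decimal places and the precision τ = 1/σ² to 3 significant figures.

μ = -61.127, τ = 0.00154

For Normal(μ,σ), the p-quantile is μ + z_p·σ. Here z_{0.28} = -0.5828, z_{0.61} = 0.2793.
So -76 = μ − 0.5828σ and -54 = μ + 0.2793σ.
Subtracting: σ = (-54 − -76)/(0.2793 − (-0.5828)) = 25.517.
Then μ = -76 − (-0.5828)·25.517 = -61.127.
Precision τ = 1/σ² = 1/25.52² = 0.00154.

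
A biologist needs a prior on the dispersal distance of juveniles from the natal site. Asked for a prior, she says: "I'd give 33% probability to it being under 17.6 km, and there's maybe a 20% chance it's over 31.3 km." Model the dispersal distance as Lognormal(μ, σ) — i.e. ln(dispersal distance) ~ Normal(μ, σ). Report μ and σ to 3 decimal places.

μ ≈ 3.066, σ ≈ 0.449

If T ~ Lognormal(μ,σ) then ln T ~ Normal(μ,σ), so the p-quantile of ln T is μ + z_p·σ.
ln(17.6) = 2.868 and ln(31.3) = 3.444; z_{0.33} = -0.4399, z_{0.8} = 0.8416.
σ = (3.444 − 2.868)/(0.8416 − (-0.4399)) = 0.449.
μ = 2.868 − (-0.4399)·0.449 = 3.066.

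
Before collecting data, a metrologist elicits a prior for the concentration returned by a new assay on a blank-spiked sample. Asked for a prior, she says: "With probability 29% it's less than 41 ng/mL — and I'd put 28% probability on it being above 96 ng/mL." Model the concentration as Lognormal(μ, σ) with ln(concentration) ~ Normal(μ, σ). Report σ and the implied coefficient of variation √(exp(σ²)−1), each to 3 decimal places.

σ ≈ 0.749, CV ≈ 0.867

If T ~ Lognormal(μ,σ) then ln T ~ Normal(μ,σ), so the p-quantile of ln T is μ + z_p·σ.
ln(41) = 3.714 and ln(96) = 4.564; z_{0.29} = -0.5534, z_{0.72} = 0.5828.
σ = (4.564 − 3.714)/(0.5828 − (-0.5534)) = 0.749.
μ = 3.714 − (-0.5534)·0.749 = 4.128.
CV = √(exp(σ²)−1) = √(exp(0.5607)−1) = 0.867.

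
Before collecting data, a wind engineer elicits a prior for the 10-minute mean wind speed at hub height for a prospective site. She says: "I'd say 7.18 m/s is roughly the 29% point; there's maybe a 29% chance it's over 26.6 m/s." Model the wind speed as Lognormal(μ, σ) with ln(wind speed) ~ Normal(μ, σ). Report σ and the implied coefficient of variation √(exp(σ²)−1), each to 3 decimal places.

If T ~ Lognormal(μ,σ) then ln T ~ Normal(μ,σ), so the p-quantile of ln T is μ + z_p·σ.
ln(7.18) = 1.971 and ln(26.6) = 3.281; z_{0.29} = -0.5534, z_{0.71} = 0.5534.
σ = (3.281 − 1.971)/(0.5534 − (-0.5534)) = 1.183.
μ = 1.971 − (-0.5534)·1.183 = 2.626.
CV = √(exp(σ²)−1) = √(exp(1.4001)−1) = 1.748.

σ ≈ 1.183, CV ≈ 1.748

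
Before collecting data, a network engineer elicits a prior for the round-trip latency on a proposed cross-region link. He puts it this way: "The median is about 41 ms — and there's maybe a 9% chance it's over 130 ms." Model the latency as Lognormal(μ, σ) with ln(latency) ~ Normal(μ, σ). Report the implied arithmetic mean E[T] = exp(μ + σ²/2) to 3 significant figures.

E[T] ≈ 59.4 ms

If T ~ Lognormal(μ,σ) then ln T ~ Normal(μ,σ), so the p-quantile of ln T is μ + z_p·σ.
ln(41) = 3.714 and ln(130) = 4.868; z_{0.5} = 0, z_{0.91} = 1.341.
σ = (4.868 − 3.714)/(1.341 − (0)) = 0.861.
μ = 3.714 − (0)·0.861 = 3.714.
E[T] = exp(μ + σ²/2) = exp(3.714 + 0.3704) = 59.4 ms.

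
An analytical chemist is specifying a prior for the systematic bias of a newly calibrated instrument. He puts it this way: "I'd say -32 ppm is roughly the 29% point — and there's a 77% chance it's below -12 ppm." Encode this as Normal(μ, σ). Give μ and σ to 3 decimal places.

μ = -23.435, σ = 15.477

The p-quantile of Normal(μ,σ) is μ + z_p·σ, with z_{0.29} = -0.5534 and z_{0.77} = 0.7388.
Eliminate σ: μ = (z₂·x₁ − z₁·x₂)/(z₂ − z₁) = (0.7388·-32 − (-0.5534)·-12)/1.292 = -23.435.
Then σ = (x₂ − x₁)/(z₂ − z₁) = (-12 − -32)/1.292 = 15.477.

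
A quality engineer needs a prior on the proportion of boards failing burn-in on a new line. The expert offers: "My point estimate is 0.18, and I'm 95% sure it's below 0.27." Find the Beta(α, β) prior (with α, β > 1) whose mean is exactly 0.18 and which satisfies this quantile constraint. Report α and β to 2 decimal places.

With mean 0.18 fixed, write α = 0.18s, β = 0.82s where s = α+β.
Need P(θ < 0.27) = 0.95 under Beta(0.18s, 0.82s). Normal approximation: (q−m)/√(m(1−m)/s) ≈ z_{0.95} = 1.64, so s ≈ 0.18·0.82·(1.64)²/(0.27−0.18)² = 49.3.
At s = 49.3: P(θ<0.27) ≈ 0.940. Adjusting to match 0.95 gives s ≈ 55.82.
So α = 0.18·55.82 ≈ 10.05, β = 0.82·55.82 ≈ 45.77.

α ≈ 10.05, β ≈ 45.77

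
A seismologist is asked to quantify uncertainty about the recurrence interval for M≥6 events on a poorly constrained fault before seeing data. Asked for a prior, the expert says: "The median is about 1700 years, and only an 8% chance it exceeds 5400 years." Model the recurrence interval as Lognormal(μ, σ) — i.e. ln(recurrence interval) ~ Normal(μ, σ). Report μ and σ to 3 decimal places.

If T ~ Lognormal(μ,σ) then ln T ~ Normal(μ,σ), so the p-quantile of ln T is μ + z_p·σ.
ln(1700) = 7.438 and ln(5400) = 8.594; z_{0.5} = 0, z_{0.92} = 1.405.
σ = (8.594 − 7.438)/(1.405 − (0)) = 0.823.
μ = 7.438 − (0)·0.823 = 7.438.

μ ≈ 7.438, σ ≈ 0.823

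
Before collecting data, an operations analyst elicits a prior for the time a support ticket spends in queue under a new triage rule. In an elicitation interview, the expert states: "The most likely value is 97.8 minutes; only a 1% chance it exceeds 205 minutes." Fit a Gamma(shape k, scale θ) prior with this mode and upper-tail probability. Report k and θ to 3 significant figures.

Gamma(k,θ) with k>1 has mode (k−1)θ, so θ = 97.8/(k−1).
Need P(X < 205) = 0.99 with θ tied to k this way. Start at k = 2, θ = 97.8: P(X<205) ≈ 0.619.
Too low — raise k to concentrate. Iterating converges to k ≈ 9.89.
Then θ = 97.8/(9.89−1) ≈ 11.

k ≈ 9.89, θ ≈ 11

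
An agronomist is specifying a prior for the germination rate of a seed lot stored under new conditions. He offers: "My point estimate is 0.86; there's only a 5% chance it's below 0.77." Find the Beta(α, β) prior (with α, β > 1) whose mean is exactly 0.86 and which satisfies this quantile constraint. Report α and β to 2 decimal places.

With mean 0.86 fixed, write α = 0.86s, β = 0.14s where s = α+β.
Need P(θ < 0.77) = 0.05 under Beta(0.86s, 0.14s). Normal approximation: (q−m)/√(m(1−m)/s) ≈ z_{0.05} = -1.64, so s ≈ 0.86·0.14·(-1.64)²/(0.77−0.86)² = 40.2.
At s = 40.2: P(θ<0.77) ≈ 0.063. Adjusting to match 0.05 gives s ≈ 47.36.
So α = 0.86·47.36 ≈ 40.73, β = 0.14·47.36 ≈ 6.63.

α ≈ 40.73, β ≈ 6.63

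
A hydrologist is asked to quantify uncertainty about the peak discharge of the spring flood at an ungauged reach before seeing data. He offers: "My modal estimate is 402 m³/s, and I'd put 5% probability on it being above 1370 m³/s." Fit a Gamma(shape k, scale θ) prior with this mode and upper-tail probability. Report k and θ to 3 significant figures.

k ≈ 2.73, θ ≈ 233

Gamma(k,θ) with k>1 has mode (k−1)θ, so θ = 402/(k−1).
Need P(X < 1370) = 0.95 with θ tied to k this way. Start at k = 2, θ = 402: P(X<1370) ≈ 0.854.
Too low — raise k to concentrate. Iterating converges to k ≈ 2.73.
Then θ = 402/(2.73−1) ≈ 233.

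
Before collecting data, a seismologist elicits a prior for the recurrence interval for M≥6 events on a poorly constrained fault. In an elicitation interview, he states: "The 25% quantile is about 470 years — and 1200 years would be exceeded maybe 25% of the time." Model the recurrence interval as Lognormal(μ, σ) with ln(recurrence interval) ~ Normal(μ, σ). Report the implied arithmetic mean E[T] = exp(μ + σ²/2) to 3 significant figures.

If T ~ Lognormal(μ,σ) then ln T ~ Normal(μ,σ), so the p-quantile of ln T is μ + z_p·σ.
ln(470) = 6.153 and ln(1200) = 7.09; z_{0.25} = -0.6745, z_{0.75} = 0.6745.
σ = (7.09 − 6.153)/(0.6745 − (-0.6745)) = 0.695.
μ = 6.153 − (-0.6745)·0.695 = 6.621.
E[T] = exp(μ + σ²/2) = exp(6.621 + 0.2414) = 956 years.

E[T] ≈ 956 years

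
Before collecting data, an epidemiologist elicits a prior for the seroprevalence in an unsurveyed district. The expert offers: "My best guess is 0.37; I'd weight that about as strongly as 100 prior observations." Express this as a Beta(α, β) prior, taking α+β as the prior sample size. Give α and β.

Under the effective-sample-size interpretation, Beta(α, β) has prior mean α/(α+β) and prior sample size α+β.
So α+β = 100 and α/(α+β) = 0.37, giving α = 0.37·100 = 37 and β = 100 − 37 = 63.

α = 37, β = 63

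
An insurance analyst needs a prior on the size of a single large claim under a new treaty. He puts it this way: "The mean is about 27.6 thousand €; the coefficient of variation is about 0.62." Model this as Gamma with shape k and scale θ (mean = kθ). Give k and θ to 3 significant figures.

k ≈ 2.6, θ ≈ 10.6

For Gamma(k, scale θ): mean = kθ, variance = kθ², so CV = 1/√k.
CV = 0.62, hence k = 1/CV² = 2.6.
Then θ = mean/k = 27.6/2.6 = 10.6.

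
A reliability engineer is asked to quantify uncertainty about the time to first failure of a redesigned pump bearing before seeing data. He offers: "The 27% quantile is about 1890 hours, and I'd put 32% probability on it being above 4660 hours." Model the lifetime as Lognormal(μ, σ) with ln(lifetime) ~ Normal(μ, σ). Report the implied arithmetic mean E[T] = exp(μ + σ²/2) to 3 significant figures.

If T ~ Lognormal(μ,σ) then ln T ~ Normal(μ,σ), so the p-quantile of ln T is μ + z_p·σ.
ln(1890) = 7.544 and ln(4660) = 8.447; z_{0.27} = -0.6128, z_{0.68} = 0.4677.
σ = (8.447 − 7.544)/(0.4677 − (-0.6128)) = 0.835.
μ = 7.544 − (-0.6128)·0.835 = 8.056.
E[T] = exp(μ + σ²/2) = exp(8.056 + 0.3488) = 4470 hours.

E[T] ≈ 4470 hours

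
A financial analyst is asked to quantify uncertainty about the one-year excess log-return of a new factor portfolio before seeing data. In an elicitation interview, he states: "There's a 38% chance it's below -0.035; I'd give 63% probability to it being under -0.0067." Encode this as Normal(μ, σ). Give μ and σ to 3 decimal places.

μ = -0.021, σ = 0.044

For Normal(μ,σ), the p-quantile is μ + z_p·σ. Here z_{0.38} = -0.3055, z_{0.63} = 0.3319.
So -0.035 = μ − 0.3055σ and -0.0067 = μ + 0.3319σ.
Subtracting: σ = (-0.0067 − -0.035)/(0.3319 − (-0.3055)) = 0.044.
Then μ = -0.035 − (-0.3055)·0.044 = -0.021.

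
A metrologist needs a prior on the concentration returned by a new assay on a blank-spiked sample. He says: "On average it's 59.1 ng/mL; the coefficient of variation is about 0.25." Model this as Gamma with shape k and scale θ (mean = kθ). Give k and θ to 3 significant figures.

For Gamma(k, scale θ): mean = kθ, variance = kθ², so CV = 1/√k.
CV = 0.25, hence k = 1/CV² = 16.
Then θ = mean/k = 59.1/16 = 3.69.

k ≈ 16, θ ≈ 3.69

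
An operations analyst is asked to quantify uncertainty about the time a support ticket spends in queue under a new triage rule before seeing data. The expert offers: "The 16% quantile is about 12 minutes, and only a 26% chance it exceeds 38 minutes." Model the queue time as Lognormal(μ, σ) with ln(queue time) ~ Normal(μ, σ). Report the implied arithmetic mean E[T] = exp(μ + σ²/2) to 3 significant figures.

If T ~ Lognormal(μ,σ) then ln T ~ Normal(μ,σ), so the p-quantile of ln T is μ + z_p·σ.
ln(12) = 2.485 and ln(38) = 3.638; z_{0.16} = -0.9945, z_{0.74} = 0.6433.
σ = (3.638 − 2.485)/(0.6433 − (-0.9945)) = 0.704.
μ = 2.485 − (-0.9945)·0.704 = 3.185.
E[T] = exp(μ + σ²/2) = exp(3.185 + 0.2477) = 31 minutes.

E[T] ≈ 31 minutes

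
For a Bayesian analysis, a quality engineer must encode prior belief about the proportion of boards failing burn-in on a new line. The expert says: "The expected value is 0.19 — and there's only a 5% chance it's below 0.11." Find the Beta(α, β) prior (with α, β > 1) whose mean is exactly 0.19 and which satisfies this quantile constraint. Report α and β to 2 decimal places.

α ≈ 10.28, β ≈ 43.82

With mean 0.19 fixed, write α = 0.19s, β = 0.81s where s = α+β.
Need P(θ < 0.11) = 0.05 under Beta(0.19s, 0.81s). Normal approximation: (q−m)/√(m(1−m)/s) ≈ z_{0.05} = -1.64, so s ≈ 0.19·0.81·(-1.64)²/(0.11−0.19)² = 65.1.
At s = 65.1: P(θ<0.11) ≈ 0.034. Adjusting to match 0.05 gives s ≈ 54.10.
So α = 0.19·54.10 ≈ 10.28, β = 0.81·54.10 ≈ 43.82.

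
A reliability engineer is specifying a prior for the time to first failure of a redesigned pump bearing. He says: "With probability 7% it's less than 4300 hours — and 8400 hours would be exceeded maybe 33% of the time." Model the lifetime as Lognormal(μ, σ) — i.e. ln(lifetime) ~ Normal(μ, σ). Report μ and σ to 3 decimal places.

If T ~ Lognormal(μ,σ) then ln T ~ Normal(μ,σ), so the p-quantile of ln T is μ + z_p·σ.
ln(4300) = 8.366 and ln(8400) = 9.036; z_{0.07} = -1.476, z_{0.67} = 0.4399.
σ = (9.036 − 8.366)/(0.4399 − (-1.476)) = 0.350.
μ = 8.366 − (-1.476)·0.350 = 8.882.

μ ≈ 8.882, σ ≈ 0.350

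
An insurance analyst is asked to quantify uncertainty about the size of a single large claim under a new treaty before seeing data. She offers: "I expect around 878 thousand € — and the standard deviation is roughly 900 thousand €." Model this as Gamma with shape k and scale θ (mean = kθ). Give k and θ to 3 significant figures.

For Gamma(k, scale θ): mean = kθ, variance = kθ², so CV = 1/√k.
CV = SD/mean = 900/878 = 1.025, hence k = 1/CV² = 0.952.
Then θ = mean/k = 878/0.952 = 923.

k ≈ 0.952, θ ≈ 923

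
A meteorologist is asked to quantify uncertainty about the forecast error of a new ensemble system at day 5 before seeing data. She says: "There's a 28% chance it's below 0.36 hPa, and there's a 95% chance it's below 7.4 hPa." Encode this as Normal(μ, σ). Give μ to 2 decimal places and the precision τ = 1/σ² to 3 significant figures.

The p-quantile of Normal(μ,σ) is μ + z_p·σ, with z_{0.28} = -0.5828 and z_{0.95} = 1.645.
Eliminate σ: μ = (z₂·x₁ − z₁·x₂)/(z₂ − z₁) = (1.645·0.36 − (-0.5828)·7.4)/2.228 = 2.20.
Then σ = (x₂ − x₁)/(z₂ − z₁) = (7.4 − 0.36)/2.228 = 3.16.
Precision τ = 1/σ² = 1/3.16² = 0.1.

μ = 2.20, τ = 0.1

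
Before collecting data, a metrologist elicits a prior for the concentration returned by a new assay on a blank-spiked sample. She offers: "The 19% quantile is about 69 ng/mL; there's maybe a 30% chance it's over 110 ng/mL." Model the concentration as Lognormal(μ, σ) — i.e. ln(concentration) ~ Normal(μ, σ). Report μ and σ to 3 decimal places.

μ ≈ 4.526, σ ≈ 0.333

If T ~ Lognormal(μ,σ) then ln T ~ Normal(μ,σ), so the p-quantile of ln T is μ + z_p·σ.
ln(69) = 4.234 and ln(110) = 4.7; z_{0.19} = -0.8779, z_{0.7} = 0.5244.
σ = (4.7 − 4.234)/(0.5244 − (-0.8779)) = 0.333.
μ = 4.234 − (-0.8779)·0.333 = 4.526.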